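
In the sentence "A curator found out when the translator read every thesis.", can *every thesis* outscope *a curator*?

No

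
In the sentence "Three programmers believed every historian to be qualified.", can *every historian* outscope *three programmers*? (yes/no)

Yes

This is an ECM construction: *every historian* is the infinitival subject, Case-marked by the matrix verb, and the infinitive is transparent for QR.
QR within a single clause is free, so the lower quantifier may take scope over the higher one.
The sentence is scopally ambiguous between *three programmers* > *every historian* and *every historian* > *three programmers*.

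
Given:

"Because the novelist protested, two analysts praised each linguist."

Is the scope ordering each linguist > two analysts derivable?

The adjunct island is irrelevant here — *each linguist* and *two analysts* are both in the matrix clause.
QR within a single clause is free, so the lower quantifier may take scope over the higher one.

Yes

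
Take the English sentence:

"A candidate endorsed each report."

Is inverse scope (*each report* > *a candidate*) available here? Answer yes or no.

*a candidate* and *each report* are co-arguments of the matrix verb, with nothing but a clause-internal boundary between them.
With no island boundary between them, the object can take inverse scope over the subject via ordinary QR within the clause.
Both orderings are possible: *a candidate* > *each report* and *each report* > *a candidate*.

Yes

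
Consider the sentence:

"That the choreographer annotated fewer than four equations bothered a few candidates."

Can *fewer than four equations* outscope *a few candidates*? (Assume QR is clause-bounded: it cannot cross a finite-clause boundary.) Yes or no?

The DP *fewer than four equations* is contained in the sentential subject *that the choreographer annotated fewer than four equations*.
Subjects — clausal subjects included — are islands for extraction, and QR is no exception.
There is no licit LF on which *fewer than four equations* c-commands *a few candidates*.

No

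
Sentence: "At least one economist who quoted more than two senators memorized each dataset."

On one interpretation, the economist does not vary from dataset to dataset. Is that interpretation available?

The described interpretation is the *at least one economist* > *each dataset* scoping.
Nothing needs to raise for *at least one economist* > *each dataset*, so no island constraint is at stake.

Yes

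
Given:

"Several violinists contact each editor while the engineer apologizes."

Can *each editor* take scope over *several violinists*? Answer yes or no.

Yes

*each editor* is a matrix argument; the adjunct is an island but the target quantifier is outside it.
Since no island is crossed, the inverse ordering is licensed alongside surface scope.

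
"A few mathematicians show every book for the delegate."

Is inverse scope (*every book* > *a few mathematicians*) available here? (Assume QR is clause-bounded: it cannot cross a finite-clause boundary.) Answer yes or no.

Both DPs are arguments of the same predicate; there is no clause or island boundary between them.
No island intervenes, so both surface and inverse scope are derivable.

Yes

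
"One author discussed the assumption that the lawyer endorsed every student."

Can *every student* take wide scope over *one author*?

No

The target quantifier *every student* is part of the complex NP *the assumption that the lawyer endorsed every student*.
Since the clause is the complement of a nominal head, the CNPC blocks scope extraction.
So *every student* cannot raise to a position above *one author*.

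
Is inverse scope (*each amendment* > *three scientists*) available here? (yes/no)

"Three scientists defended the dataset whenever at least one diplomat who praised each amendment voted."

No

The DP *each amendment* is contained in the relative clause *who praised each amendment*, which is itself inside the adjunct *whenever at least one diplomat who praised each amendment voted*.
Both the relative clause and the enclosing adjunct are scope islands; QR cannot cross either.
The inverse ordering *each amendment* > *three scientists* is therefore underivable.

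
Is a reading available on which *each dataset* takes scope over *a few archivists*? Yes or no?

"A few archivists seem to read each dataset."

Yes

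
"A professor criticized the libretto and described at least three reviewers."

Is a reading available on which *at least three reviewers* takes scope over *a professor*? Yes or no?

No

The target quantifier *at least three reviewers* is part of one conjunct of the coordinate structure (*described at least three reviewers*).
Coordinate structures are islands for non-across-the-board movement, QR included.
*at least three reviewers* > *a professor* would require crossing that boundary, which is illicit.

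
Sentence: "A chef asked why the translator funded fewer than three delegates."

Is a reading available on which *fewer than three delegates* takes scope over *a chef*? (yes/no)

No

The DP *fewer than three delegates* is contained in the embedded question *why the translator funded fewer than three delegates*.
Embedded questions are wh-islands: a quantifier inside an indirect question cannot QR into the matrix clause.
*fewer than three delegates* is confined to the island and cannot take scope over *a chef*.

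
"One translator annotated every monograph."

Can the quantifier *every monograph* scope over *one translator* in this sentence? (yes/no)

Yes

*one translator* and *every monograph* are co-arguments of the matrix verb, with nothing but a clause-internal boundary between them.
Clause-internal QR can adjoin the lower DP above the subject, yielding the inverse reading.
Both orderings are possible: *one translator* > *every monograph* and *every monograph* > *one translator*.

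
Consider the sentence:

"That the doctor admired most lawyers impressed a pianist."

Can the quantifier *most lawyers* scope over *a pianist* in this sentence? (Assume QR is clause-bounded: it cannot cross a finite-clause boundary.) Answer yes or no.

Structurally, *most lawyers* is inside the sentential subject *that the doctor admired most lawyers*.
Subjects — clausal subjects included — are islands for extraction, and QR is no exception.
*most lawyers* is confined to the island and cannot take scope over *a pianist*.

No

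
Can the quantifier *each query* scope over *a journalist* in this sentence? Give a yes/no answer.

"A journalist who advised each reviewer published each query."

Although the sentence contains a relative clause (*who advised each reviewer*), *each query* is outside it, in the matrix VP.
Ordinary QR to a clause-peripheral position gives the wide-scope LF for the lower DP.
Both orderings are possible: *a journalist* > *each query* and *each query* > *a journalist*.

Yes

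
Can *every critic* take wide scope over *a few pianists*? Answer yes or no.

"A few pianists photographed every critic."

*every critic* is the matrix object and *a few pianists* the matrix subject; the two are clausemates.
Clause-internal QR can adjoin the lower DP above the subject, yielding the inverse reading.

Yes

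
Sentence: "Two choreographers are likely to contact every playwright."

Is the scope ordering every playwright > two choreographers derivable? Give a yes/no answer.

*every playwright* is inside a raising infinitive, which is transparent to QR (no CP barrier), so it behaves as a matrix argument.
Clause-internal QR can adjoin the lower DP above the subject, yielding the inverse reading.

Yes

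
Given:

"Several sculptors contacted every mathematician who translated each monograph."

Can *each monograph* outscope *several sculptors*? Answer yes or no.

*each monograph* occurs within the relative clause *who translated each monograph* modifying *every mathematician*.
QR out of a relative clause is ruled out by the relative-clause island constraint.
Hence only narrow scope for *each monograph* (under *several sculptors*) survives.

No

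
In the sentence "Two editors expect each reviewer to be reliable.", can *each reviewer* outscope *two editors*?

Yes

*each reviewer* is an ECM subject; ECM complements are not islands, and the embedded quantifier may take matrix scope.
With no island boundary between them, the object can take inverse scope over the subject via ordinary QR within the clause.
The sentence is scopally ambiguous between *two editors* > *each reviewer* and *each reviewer* > *two editors*.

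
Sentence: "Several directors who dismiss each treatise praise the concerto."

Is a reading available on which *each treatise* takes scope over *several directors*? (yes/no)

The target quantifier *each treatise* is part of the relative clause *who dismiss each treatise*.
Relative clauses are scope islands: a quantifier cannot QR out of a relative clause to take scope in the matrix clause.
The inverse ordering *each treatise* > *several directors* is therefore underivable.

No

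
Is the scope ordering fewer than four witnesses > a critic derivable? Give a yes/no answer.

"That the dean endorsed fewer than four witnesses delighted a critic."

No

*fewer than four witnesses* sits inside the sentential subject *that the dean endorsed fewer than four witnesses*.
Subjects — clausal subjects included — are islands for extraction, and QR is no exception.
The ordering *fewer than four witnesses* > *a critic* is therefore underivable.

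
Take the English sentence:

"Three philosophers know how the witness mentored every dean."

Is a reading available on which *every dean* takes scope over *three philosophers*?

No

The target quantifier *every dean* is part of the embedded question *how the witness mentored every dean*.
An indirect question is a wh-island; the filled [Spec,CP] blocks QR across the CP edge.
*every dean* > *three philosophers* would require crossing that boundary, which is illicit.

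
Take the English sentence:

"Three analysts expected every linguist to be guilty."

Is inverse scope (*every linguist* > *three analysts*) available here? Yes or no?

ECM infinitives lack a CP barrier, so *every linguist* can QR over the matrix subject *three analysts*.
Clause-internal QR can adjoin the lower DP above the subject, yielding the inverse reading.

Yes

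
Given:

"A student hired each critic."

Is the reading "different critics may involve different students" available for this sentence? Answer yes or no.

The described interpretation is the *each critic* > *a student* scoping.
Both DPs are arguments of the same predicate; there is no clause or island boundary between them.
With no island boundary between them, the object can take inverse scope over the subject via ordinary QR within the clause.

Yes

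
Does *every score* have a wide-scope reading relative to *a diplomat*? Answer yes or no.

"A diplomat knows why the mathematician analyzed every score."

No

*every score* is embedded in the embedded question *why the mathematician analyzed every score*.
Embedded wh-clauses are opaque for QR, so the quantifier stays inside the question.
So the wide-scope reading for *every score* is blocked.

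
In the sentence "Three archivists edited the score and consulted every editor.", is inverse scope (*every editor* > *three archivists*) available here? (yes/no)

No

*every editor* sits inside one conjunct of the coordinate structure (*consulted every editor*).
Coordinate structures are islands for non-across-the-board movement, QR included.
So *every editor* cannot raise to a position above *three archivists*.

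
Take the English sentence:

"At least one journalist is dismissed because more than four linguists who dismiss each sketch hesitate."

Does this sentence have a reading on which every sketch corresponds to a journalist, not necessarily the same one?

The described interpretation is the *each sketch* > *at least one journalist* scoping.
*each sketch* occurs within the relative clause *who dismiss each sketch*, which is itself inside the adjunct *because more than four linguists who dismiss each sketch hesitate*.
The quantifier would have to escape first the RC and then the adjunct — two independent island violations.
The inverse ordering *each sketch* > *at least one journalist* is therefore underivable.

No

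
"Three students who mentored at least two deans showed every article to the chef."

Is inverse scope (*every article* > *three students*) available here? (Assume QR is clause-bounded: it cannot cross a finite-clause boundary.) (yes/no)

*every article* is a matrix argument; only *three students* is modified by the relative clause *who mentored at least two deans*, so the RC island is irrelevant to the target quantifier.
QR within a single clause is free, so the lower quantifier may take scope over the higher one.

Yes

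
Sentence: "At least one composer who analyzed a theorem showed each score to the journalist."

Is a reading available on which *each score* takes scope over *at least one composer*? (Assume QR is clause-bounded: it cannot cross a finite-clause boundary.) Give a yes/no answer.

Yes

Although the sentence contains a relative clause (*who analyzed a theorem*), *each score* is outside it, in the matrix VP.
QR within a single clause is free, so the lower quantifier may take scope over the higher one.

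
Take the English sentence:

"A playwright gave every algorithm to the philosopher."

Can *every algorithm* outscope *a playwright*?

Yes

*every algorithm* and *a playwright* are in the same minimal clause.
With no island boundary between them, the object can take inverse scope over the subject via ordinary QR within the clause.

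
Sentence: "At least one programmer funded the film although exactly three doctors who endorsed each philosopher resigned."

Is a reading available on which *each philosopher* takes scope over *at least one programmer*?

The DP *each philosopher* is contained in the relative clause *who endorsed each philosopher*, which is itself inside the adjunct *although exactly three doctors who endorsed each philosopher resigned*.
Even if one barrier were somehow void, the other would still block QR.
The inverse ordering *each philosopher* > *at least one programmer* is therefore underivable.
(Only the surface reading survives: one fixed programmer with respect to all the relevant philosophers.)

No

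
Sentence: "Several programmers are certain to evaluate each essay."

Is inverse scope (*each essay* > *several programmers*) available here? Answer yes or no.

Yes

Infinitival complements of raising predicates do not block QR; *each essay* and *several programmers* are effectively clausemates.
Ordinary QR to a clause-peripheral position gives the wide-scope LF for the lower DP.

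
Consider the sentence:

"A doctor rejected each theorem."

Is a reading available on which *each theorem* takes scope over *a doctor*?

Yes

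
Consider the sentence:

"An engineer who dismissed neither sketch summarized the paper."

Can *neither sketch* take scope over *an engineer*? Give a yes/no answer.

The target quantifier *neither sketch* is part of the relative clause *who dismissed neither sketch*.
Relative clauses are scope islands: a quantifier cannot QR out of a relative clause to take scope in the matrix clause.
There is no licit LF on which *neither sketch* c-commands *an engineer*.

No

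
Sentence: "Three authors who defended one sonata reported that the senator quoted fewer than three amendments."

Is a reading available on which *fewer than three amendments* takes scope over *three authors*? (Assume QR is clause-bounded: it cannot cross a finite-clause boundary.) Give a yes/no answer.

The DP *fewer than three amendments* is contained in the finite complement clause *that the senator quoted fewer than three amendments*.
QR is clause-bounded, so the finite complement is a scope island for the embedded quantifier.
Hence only narrow scope for *fewer than three amendments* (under *three authors*) survives.

No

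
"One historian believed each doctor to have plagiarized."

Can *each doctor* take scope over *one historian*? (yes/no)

*each doctor* is the subject of an ECM infinitive — the infinitival complement of an ECM verb is not a scope island, so *each doctor* can raise into the matrix clause.
Nothing blocks QR of the lower DP to a position above the higher one, so inverse scope is available.

Yes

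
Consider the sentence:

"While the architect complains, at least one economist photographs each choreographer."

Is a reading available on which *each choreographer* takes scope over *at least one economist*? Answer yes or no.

The adjunct clause does not contain *each choreographer*, which is the matrix object.
With no island boundary between them, the object can take inverse scope over the subject via ordinary QR within the clause.

Yes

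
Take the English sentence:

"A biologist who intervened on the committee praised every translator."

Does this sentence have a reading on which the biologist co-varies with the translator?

This is the *every translator* > *a biologist* reading.
*every translator* sits in the matrix clause, not in the relative clause on *a biologist*.
With no island boundary between them, the object can take inverse scope over the subject via ordinary QR within the clause.
Both orderings are possible: *a biologist* > *every translator* and *every translator* > *a biologist*.

Yes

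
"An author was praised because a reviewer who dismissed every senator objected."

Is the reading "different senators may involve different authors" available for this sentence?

No

That reading corresponds to *every senator* > *an author*.
*every senator* occurs within the relative clause *who dismissed every senator*, which is itself inside the adjunct *because a reviewer who dismissed every senator objected*.
Nested islands: the RC island is itself inside an adjunct island, so wide scope is doubly excluded.
*every senator* > *an author* would require crossing that boundary, which is illicit.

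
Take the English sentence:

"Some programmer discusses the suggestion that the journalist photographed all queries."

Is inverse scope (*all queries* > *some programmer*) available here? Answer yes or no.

No

The target quantifier *all queries* is part of the complex NP *the suggestion that the journalist photographed all queries*.
The complex NP is opaque for QR — the quantifier is frozen inside the noun's complement.
*all queries* is confined to the island and cannot take scope over *some programmer*.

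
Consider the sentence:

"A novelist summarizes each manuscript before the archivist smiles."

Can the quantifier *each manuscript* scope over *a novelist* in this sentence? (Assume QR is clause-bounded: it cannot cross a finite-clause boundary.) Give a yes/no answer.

Yes

The adjunct clause does not contain *each manuscript*, which is the matrix object.
QR within a single clause is free, so the lower quantifier may take scope over the higher one.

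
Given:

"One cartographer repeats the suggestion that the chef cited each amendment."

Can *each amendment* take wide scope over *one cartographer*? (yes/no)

No

*each amendment* is embedded in the complex NP *the suggestion that the chef cited each amendment*.
Noun-complement clauses are scope islands (the Complex NP Constraint): a quantifier inside one cannot scope into the matrix.
*each amendment* is confined to the island and cannot take scope over *one cartographer*.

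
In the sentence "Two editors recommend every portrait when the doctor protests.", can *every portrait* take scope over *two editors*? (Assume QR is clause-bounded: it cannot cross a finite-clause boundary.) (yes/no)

*every portrait* is a matrix argument; the adjunct is an island but the target quantifier is outside it.
Nothing blocks QR of the lower DP to a position above the higher one, so inverse scope is available.

Yes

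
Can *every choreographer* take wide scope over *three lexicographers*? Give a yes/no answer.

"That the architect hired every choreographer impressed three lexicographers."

No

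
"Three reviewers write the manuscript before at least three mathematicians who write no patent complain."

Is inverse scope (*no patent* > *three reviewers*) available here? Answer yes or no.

No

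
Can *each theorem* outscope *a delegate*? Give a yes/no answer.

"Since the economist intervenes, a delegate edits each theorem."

The adjunct island is irrelevant here — *each theorem* and *a delegate* are both in the matrix clause.
Since no island is crossed, the inverse ordering is licensed alongside surface scope.

Yes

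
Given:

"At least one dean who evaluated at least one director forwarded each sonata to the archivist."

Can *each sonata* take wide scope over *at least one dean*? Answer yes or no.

Yes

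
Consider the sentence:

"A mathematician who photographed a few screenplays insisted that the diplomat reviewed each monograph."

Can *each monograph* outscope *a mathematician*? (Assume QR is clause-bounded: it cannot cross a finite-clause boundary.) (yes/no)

No

*each monograph* occurs within the finite complement clause *that the diplomat reviewed each monograph*.
QR is clause-bounded, so the finite complement is a scope island for the embedded quantifier.
So *each monograph* cannot raise high enough to outscope *a mathematician*; only the surface ordering *a mathematician* > *each monograph* is available.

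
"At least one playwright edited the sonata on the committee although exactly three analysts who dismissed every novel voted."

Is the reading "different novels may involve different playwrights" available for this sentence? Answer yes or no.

No

The paraphrase describes the scope ordering *every novel* > *at least one playwright*.
*every novel* occurs within the relative clause *who dismissed every novel*, which is itself inside the adjunct *although exactly three analysts who dismissed every novel voted*.
Nested islands: the RC island is itself inside an adjunct island, so wide scope is doubly excluded.
*every novel* is confined to the island and cannot take scope over *at least one playwright*.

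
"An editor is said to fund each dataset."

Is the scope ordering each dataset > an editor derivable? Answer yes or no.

Yes

*each dataset* is inside a raising infinitive, which is transparent to QR (no CP barrier), so it behaves as a matrix argument.
Since no island is crossed, the inverse ordering is licensed alongside surface scope.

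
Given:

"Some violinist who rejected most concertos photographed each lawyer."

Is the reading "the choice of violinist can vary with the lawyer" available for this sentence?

Yes

This is the *each lawyer* > *some violinist* reading.
The RC *who rejected most concertos* is an island, but *each lawyer* is not inside it — it is the matrix object, a clausemate of *some violinist*.
Ordinary QR to a clause-peripheral position gives the wide-scope LF for the lower DP.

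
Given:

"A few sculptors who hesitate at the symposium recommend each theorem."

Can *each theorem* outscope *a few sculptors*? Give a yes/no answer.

The relative clause *who hesitate at the symposium* modifies *a few sculptors*, but *each theorem* is not inside that relative clause — it is an argument of the matrix verb.
Nothing blocks QR of the lower DP to a position above the higher one, so inverse scope is available.
The sentence is scopally ambiguous between *a few sculptors* > *each theorem* and *each theorem* > *a few sculptors*.

Yes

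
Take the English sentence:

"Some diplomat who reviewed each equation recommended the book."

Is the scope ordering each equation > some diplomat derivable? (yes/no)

No

The DP *each equation* is contained in the relative clause *who reviewed each equation*.
Quantifiers inside a relative clause are trapped there; the RC boundary blocks QR.
So the wide-scope reading for *each equation* is blocked.
(Only the surface reading survives: one fixed diplomat with respect to all the relevant equations.)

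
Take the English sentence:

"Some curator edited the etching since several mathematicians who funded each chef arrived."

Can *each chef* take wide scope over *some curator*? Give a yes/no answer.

The DP *each chef* is contained in the relative clause *who funded each chef*, which is itself inside the adjunct *since several mathematicians who funded each chef arrived*.
Both the relative clause and the enclosing adjunct are scope islands; QR cannot cross either.
The inverse ordering *each chef* > *some curator* is therefore underivable.

No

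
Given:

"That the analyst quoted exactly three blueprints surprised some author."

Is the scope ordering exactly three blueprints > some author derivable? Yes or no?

*exactly three blueprints* occurs within the sentential subject *that the analyst quoted exactly three blueprints*.
The subject-island constraint blocks QR out of a clausal subject.
*exactly three blueprints* is confined to the island and cannot take scope over *some author*.

No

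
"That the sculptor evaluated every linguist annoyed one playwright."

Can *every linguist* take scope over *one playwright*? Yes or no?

No

*every linguist* is embedded in the sentential subject *that the sculptor evaluated every linguist*.
Sentential subjects are islands: a quantifier inside the subject clause cannot raise over the matrix predicate.
*every linguist* is confined to the island and cannot take scope over *one playwright*.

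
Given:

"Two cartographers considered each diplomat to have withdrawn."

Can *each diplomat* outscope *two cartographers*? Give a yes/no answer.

ECM infinitives lack a CP barrier, so *each diplomat* can QR over the matrix subject *two cartographers*.
QR within a single clause is free, so the lower quantifier may take scope over the higher one.
Both orderings are possible: *two cartographers* > *each diplomat* and *each diplomat* > *two cartographers*.

Yes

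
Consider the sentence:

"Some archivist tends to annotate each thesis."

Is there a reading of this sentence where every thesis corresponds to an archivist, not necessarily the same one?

This is the *each thesis* > *some archivist* reading.
Infinitival complements of raising predicates do not block QR; *each thesis* and *some archivist* are effectively clausemates.
With no island boundary between them, the object can take inverse scope over the subject via ordinary QR within the clause.
So *each thesis* > *some archivist* is among the available readings.

Yes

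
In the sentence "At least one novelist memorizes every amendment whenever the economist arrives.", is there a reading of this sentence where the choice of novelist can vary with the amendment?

Yes

The paraphrase describes the scope ordering *every amendment* > *at least one novelist*.
Neither queried DP is inside the adjunct, so the adjunct-island constraint does not apply.
Nothing blocks QR of the lower DP to a position above the higher one, so inverse scope is available.
Both orderings are possible: *at least one novelist* > *every amendment* and *every amendment* > *at least one novelist*.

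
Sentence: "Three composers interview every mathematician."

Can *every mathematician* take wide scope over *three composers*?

*every mathematician* and *three composers* are in the same minimal clause.
Ordinary QR to a clause-peripheral position gives the wide-scope LF for the lower DP.
The sentence is scopally ambiguous between *three composers* > *every mathematician* and *every mathematician* > *three composers*.

Yes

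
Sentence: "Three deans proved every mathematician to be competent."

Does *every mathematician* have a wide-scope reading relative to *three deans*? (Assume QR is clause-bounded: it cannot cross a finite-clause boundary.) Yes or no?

Yes

*every mathematician* is the subject of an ECM infinitive — the infinitival complement of an ECM verb is not a scope island, so *every mathematician* can raise into the matrix clause.
Since no island is crossed, the inverse ordering is licensed alongside surface scope.
So *every mathematician* > *three deans* is among the available readings.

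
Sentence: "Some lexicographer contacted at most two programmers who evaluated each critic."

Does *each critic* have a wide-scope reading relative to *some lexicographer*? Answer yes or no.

*each critic* occurs within the relative clause *who evaluated each critic* modifying *at most two programmers*.
Relative clauses block scope extraction: QR cannot target a position outside the modified NP.
Hence only narrow scope for *each critic* (under *some lexicographer*) survives.
(Only the surface reading survives: one fixed lexicographer with respect to all the relevant critics.)

No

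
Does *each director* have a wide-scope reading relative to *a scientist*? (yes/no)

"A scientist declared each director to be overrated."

*each director* is the subject of an ECM infinitive — the infinitival complement of an ECM verb is not a scope island, so *each director* can raise into the matrix clause.
Clause-internal QR can adjoin the lower DP above the subject, yielding the inverse reading.

Yes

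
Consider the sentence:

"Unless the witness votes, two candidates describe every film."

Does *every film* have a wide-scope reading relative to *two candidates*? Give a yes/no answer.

Yes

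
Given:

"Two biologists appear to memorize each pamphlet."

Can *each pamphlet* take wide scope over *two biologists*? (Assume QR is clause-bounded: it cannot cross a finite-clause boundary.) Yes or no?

Raising constructions are monoclausal for scope purposes; *each pamphlet* is not separated from *two biologists* by any island.
Ordinary QR to a clause-peripheral position gives the wide-scope LF for the lower DP.
So *each pamphlet* > *two biologists* is among the available readings.

Yes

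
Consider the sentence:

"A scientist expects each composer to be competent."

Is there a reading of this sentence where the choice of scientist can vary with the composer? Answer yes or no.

Yes

That reading corresponds to *each composer* > *a scientist*.
The ECM infinitive is scope-transparent — *each composer* is free to raise above *a scientist*.
QR within a single clause is free, so the lower quantifier may take scope over the higher one.
So *each composer* > *a scientist* is among the available readings.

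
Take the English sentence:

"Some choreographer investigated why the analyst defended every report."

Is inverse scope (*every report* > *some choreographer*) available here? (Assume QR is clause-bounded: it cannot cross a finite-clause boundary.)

No

The DP *every report* is contained in the embedded question *why the analyst defended every report*.
Embedded questions are wh-islands: a quantifier inside an indirect question cannot QR into the matrix clause.
*every report* > *some choreographer* would require crossing that boundary, which is illicit.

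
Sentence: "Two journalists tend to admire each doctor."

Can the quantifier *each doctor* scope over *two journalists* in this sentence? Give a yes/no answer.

The matrix predicate is a raising verb, whose infinitival complement is not a scope island — *each doctor* can QR into the matrix clause.
No island intervenes, so both surface and inverse scope are derivable.

Yes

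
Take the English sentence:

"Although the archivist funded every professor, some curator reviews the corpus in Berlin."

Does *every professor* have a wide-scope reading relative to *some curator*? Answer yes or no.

No

The DP *every professor* is contained in the adjunct clause *although the archivist funded every professor*.
Adverbial clauses are not L-marked, so they are barriers for QR — the quantifier cannot escape the adjunct.
There is no licit LF on which *every professor* c-commands *some curator*.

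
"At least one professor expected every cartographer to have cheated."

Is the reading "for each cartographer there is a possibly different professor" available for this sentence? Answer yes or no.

The paraphrase describes the scope ordering *every cartographer* > *at least one professor*.
*every cartographer* is the subject of an ECM infinitive — the infinitival complement of an ECM verb is not a scope island, so *every cartographer* can raise into the matrix clause.
With no island boundary between them, the object can take inverse scope over the subject via ordinary QR within the clause.

Yes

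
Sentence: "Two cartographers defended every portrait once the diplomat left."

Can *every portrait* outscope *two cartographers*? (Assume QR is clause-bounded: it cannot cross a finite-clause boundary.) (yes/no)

The adjunct island is irrelevant here — *every portrait* and *two cartographers* are both in the matrix clause.
Nothing blocks QR of the lower DP to a position above the higher one, so inverse scope is available.

Yes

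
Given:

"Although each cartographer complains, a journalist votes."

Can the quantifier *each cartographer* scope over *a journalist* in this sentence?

Structurally, *each cartographer* is inside the adjunct clause *although each cartographer complains*.
Scope out of an adjunct clause is unavailable: QR respects the adjunct-island constraint.
*each cartographer* is confined to the island and cannot take scope over *a journalist*.

No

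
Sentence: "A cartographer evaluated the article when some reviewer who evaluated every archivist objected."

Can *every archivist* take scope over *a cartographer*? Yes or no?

The target quantifier *every archivist* is part of the relative clause *who evaluated every archivist*, which is itself inside the adjunct *when some reviewer who evaluated every archivist objected*.
Both the relative clause and the enclosing adjunct are scope islands; QR cannot cross either.
So *every archivist* cannot raise to a position above *a cartographer*.

No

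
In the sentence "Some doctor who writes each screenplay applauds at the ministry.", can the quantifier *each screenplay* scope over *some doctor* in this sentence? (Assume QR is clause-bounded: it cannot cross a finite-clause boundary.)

Structurally, *each screenplay* is inside the relative clause *who writes each screenplay*.
QR out of a relative clause is ruled out by the relative-clause island constraint.
So *each screenplay* cannot raise to a position above *some doctor*.

No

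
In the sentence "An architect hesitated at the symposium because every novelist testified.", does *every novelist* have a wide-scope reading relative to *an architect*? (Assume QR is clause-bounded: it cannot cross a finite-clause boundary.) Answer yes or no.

No

*every novelist* sits inside the adjunct clause *because every novelist testified*.
Adjuncts are opaque for quantifier raising; a quantifier in an adjunct stays inside it.
The inverse ordering *every novelist* > *an architect* is therefore underivable.
(Only the surface reading survives: one fixed architect with respect to all the relevant novelists.)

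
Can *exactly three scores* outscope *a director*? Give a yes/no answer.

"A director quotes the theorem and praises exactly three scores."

No

*exactly three scores* is embedded in one conjunct of the coordinate structure (*praises exactly three scores*).
QR out of a conjunct would have to apply non-ATB, which the CSC forbids.
The inverse ordering *exactly three scores* > *a director* is therefore underivable.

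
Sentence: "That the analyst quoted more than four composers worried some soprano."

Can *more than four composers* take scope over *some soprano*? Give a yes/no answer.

No

*more than four composers* sits inside the sentential subject *that the analyst quoted more than four composers*.
Subjects — clausal subjects included — are islands for extraction, and QR is no exception.
*more than four composers* is confined to the island and cannot take scope over *some soprano*.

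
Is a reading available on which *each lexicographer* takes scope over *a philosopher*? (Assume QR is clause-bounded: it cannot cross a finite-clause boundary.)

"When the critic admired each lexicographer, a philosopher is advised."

No

Structurally, *each lexicographer* is inside the adjunct clause *when the critic admired each lexicographer*.
Since the clause is an adjunct (not a complement), the Adjunct Condition blocks QR across its edge.
So the wide-scope reading for *each lexicographer* is blocked.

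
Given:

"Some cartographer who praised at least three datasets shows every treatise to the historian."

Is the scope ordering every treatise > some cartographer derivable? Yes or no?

Yes

The RC *who praised at least three datasets* is an island, but *every treatise* is not inside it — it is the matrix object, a clausemate of *some cartographer*.
QR within a single clause is free, so the lower quantifier may take scope over the higher one.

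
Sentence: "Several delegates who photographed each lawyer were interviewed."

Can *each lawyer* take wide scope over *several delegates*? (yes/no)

No

The target quantifier *each lawyer* is part of the relative clause *who photographed each lawyer*.
Quantifiers inside a relative clause are trapped there; the RC boundary blocks QR.
So *each lawyer* cannot raise high enough to outscope *several delegates*; only the surface ordering *several delegates* > *each lawyer* is available.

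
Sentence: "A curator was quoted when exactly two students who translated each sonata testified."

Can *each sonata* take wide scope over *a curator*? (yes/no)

No

*each sonata* sits inside the relative clause *who translated each sonata*, which is itself inside the adjunct *when exactly two students who translated each sonata testified*.
The quantifier would have to escape first the RC and then the adjunct — two independent island violations.
So *each sonata* cannot raise to a position above *a curator*.
(Only the surface reading survives: one fixed curator with respect to all the relevant sonatas.)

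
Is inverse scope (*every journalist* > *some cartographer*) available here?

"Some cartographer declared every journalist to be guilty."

Yes

The ECM infinitive is scope-transparent — *every journalist* is free to raise above *some cartographer*.
With no island boundary between them, the object can take inverse scope over the subject via ordinary QR within the clause.
Both orderings are possible: *some cartographer* > *every journalist* and *every journalist* > *some cartographer*.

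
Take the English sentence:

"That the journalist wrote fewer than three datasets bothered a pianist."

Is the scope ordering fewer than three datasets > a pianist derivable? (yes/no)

*fewer than three datasets* occurs within the sentential subject *that the journalist wrote fewer than three datasets*.
Sentential subjects are islands: a quantifier inside the subject clause cannot raise over the matrix predicate.
The ordering *fewer than three datasets* > *a pianist* is therefore underivable.

No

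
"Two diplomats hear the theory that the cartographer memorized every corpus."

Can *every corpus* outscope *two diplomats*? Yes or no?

No

The DP *every corpus* is contained in the complex NP *the theory that the cartographer memorized every corpus*.
A that-clause complement to a noun is an island; QR cannot cross the NP boundary.
The inverse ordering *every corpus* > *two diplomats* is therefore underivable.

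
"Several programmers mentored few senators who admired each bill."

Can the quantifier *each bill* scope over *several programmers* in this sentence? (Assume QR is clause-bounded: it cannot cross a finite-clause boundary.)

No

*each bill* sits inside the relative clause *who admired each bill* modifying *few senators*.
Quantifiers inside a relative clause are trapped there; the RC boundary blocks QR.
So the wide-scope reading for *each bill* is blocked.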